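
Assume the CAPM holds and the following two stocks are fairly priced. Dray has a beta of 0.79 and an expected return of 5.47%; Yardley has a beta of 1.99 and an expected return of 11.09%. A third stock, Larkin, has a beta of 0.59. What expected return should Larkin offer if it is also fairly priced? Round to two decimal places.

4.53%

MRP (SML slope) = (11.09% − 5.47%) / (1.99 − 0.79) = 5.62% / 1.20 = 4.6833%
R_f (intercept) = 5.47% − 0.79 × 4.6833% = 1.7702%
E(R_Larkin) = R_f + β × MRP = 1.7702% + 0.59 × 4.6833% = 4.53%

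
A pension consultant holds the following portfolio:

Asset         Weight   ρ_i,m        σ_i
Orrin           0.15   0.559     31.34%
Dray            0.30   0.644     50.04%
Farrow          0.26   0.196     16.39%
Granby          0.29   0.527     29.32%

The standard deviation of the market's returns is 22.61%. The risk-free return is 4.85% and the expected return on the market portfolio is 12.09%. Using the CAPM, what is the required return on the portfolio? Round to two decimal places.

β_Orrin = 0.559 × 31.34% / 22.61% = 0.7748
β_Dray = 0.644 × 50.04% / 22.61% = 1.4253
β_Farrow = 0.196 × 16.39% / 22.61% = 0.1421
β_Granby = 0.527 × 29.32% / 22.61% = 0.6834
β_P = Σ w_i β_i = 0.15×0.7748 + 0.30×1.4253 + 0.26×0.1421 + 0.29×0.6834 = 0.7789
MRP = 12.09% − 4.85% = 7.24%
E(R_P) = R_f + β_P × MRP = 4.85% + 0.7789 × 7.24% = 10.49%

10.49%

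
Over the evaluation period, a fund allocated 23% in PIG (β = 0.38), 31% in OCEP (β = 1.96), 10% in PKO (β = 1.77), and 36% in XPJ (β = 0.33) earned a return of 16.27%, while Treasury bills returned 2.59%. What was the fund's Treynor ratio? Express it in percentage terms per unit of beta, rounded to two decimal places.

β_P = 0.23×0.38 + 0.31×1.96 + 0.10×1.77 + 0.36×0.33 = 0.9908
Treynor = (R_P − R_f) / β_P = (16.27% − 2.59%) / 0.9908 = 13.68% / 0.9908 = 13.81%

13.81%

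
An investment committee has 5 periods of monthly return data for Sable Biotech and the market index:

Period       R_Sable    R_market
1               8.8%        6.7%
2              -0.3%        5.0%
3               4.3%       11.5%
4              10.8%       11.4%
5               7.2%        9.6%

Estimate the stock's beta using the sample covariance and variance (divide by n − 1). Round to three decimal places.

0.802

Mean R_i = (8.8 − 0.3 + 4.3 + 10.8 + 7.2) / 5 = 6.1600%
Mean R_m = (6.7 + 5.0 + 11.5 + 11.4 + 9.6) / 5 = 8.8400%
Σ(R_i − R̄_i)(R_m − R̄_m) = 26.8780  ⇒  Cov = 26.8780 / 4 = 6.7195
Σ(R_m − R̄_m)² = 33.5320  ⇒  Var(R_m) = 33.5320 / 4 = 8.3830
β = Cov / Var(R_m) = 6.7195 / 8.3830 = 0.8016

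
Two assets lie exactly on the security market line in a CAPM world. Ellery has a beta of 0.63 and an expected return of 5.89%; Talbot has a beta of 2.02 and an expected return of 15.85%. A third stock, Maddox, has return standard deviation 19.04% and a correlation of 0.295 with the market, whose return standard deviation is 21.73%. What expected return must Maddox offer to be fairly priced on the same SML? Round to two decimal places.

MRP = (15.85% − 5.89%) / (2.02 − 0.63) = 7.1655%
R_f = 5.89% − 0.63 × 7.1655% = 1.3757%
β_Maddox = ρ·σ_i/σ_m = 0.295 × 19.04 / 21.73 = 0.2585
E(R_Maddox) = R_f + β × MRP = 1.3757% + 0.2585 × 7.1655% = 3.23%

3.23%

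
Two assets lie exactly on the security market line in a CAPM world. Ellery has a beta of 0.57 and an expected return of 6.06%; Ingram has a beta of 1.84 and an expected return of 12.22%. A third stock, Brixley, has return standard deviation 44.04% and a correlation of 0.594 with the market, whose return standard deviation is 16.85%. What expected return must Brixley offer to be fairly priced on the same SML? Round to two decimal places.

MRP = (12.22% − 6.06%) / (1.84 − 0.57) = 4.8504%
R_f = 6.06% − 0.57 × 4.8504% = 3.2953%
β_Brixley = ρ·σ_i/σ_m = 0.594 × 44.04 / 16.85 = 1.5525
E(R_Brixley) = R_f + β × MRP = 3.2953% + 1.5525 × 4.8504% = 10.83%

10.83%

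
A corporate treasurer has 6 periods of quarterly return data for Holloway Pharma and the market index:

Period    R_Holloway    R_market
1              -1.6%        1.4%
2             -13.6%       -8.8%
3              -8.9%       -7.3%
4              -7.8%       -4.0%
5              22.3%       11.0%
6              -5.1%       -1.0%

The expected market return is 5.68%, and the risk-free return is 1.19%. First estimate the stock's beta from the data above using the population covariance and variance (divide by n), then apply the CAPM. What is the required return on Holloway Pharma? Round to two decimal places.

8.89%

Mean R_i = (-1.6 − 13.6 − 8.9 − 7.8 + 22.3 − 5.1) / 6 = -2.4500%
Mean R_m = (1.4 − 8.8 − 7.3 − 4.0 + 11.0 − 1.0) / 6 = -1.4500%
Σ(R_i − R̄_i)(R_m − R̄_m) = 442.6950  ⇒  Cov = 442.6950 / 6 = 73.7825
Σ(R_m − R̄_m)² = 258.0750  ⇒  Var(R_m) = 258.0750 / 6 = 43.0125
β = Cov / Var(R_m) = 73.7825 / 43.0125 = 1.7154
MRP = 5.68% − 1.19% = 4.49%
E(R) = R_f + β × MRP = 1.19% + 1.7154 × 4.49% = 8.89%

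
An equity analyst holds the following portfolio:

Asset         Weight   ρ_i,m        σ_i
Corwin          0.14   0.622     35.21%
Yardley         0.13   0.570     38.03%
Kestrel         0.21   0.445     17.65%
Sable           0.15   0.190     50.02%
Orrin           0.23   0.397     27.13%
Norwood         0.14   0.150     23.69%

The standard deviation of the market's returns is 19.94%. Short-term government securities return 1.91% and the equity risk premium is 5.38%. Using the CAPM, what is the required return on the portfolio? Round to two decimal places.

β_Corwin = 0.622 × 35.21% / 19.94% = 1.0983
β_Yardley = 0.570 × 38.03% / 19.94% = 1.0871
β_Kestrel = 0.445 × 17.65% / 19.94% = 0.3939
β_Sable = 0.190 × 50.02% / 19.94% = 0.4766
β_Orrin = 0.397 × 27.13% / 19.94% = 0.5402
β_Norwood = 0.150 × 23.69% / 19.94% = 0.1782
β_P = Σ w_i β_i = 0.14×1.0983 + 0.13×1.0871 + 0.21×0.3939 + 0.15×0.4766 + 0.23×0.5402 + 0.14×0.1782 = 0.5985
E(R_P) = R_f + β_P × MRP = 1.91% + 0.5985 × 5.38% = 5.13%

5.13%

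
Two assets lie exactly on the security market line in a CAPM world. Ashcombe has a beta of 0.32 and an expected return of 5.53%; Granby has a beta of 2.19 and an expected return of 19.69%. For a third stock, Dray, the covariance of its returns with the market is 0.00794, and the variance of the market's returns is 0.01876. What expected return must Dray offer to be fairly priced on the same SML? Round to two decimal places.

6.31%

MRP = (19.69% − 5.53%) / (2.19 − 0.32) = 7.5722%
R_f = 5.53% − 0.32 × 7.5722% = 3.1069%
β_Dray = Cov / Var(R_m) = 0.00794 / 0.01876 = 0.4232
E(R_Dray) = R_f + β × MRP = 3.1069% + 0.4232 × 7.5722% = 6.31%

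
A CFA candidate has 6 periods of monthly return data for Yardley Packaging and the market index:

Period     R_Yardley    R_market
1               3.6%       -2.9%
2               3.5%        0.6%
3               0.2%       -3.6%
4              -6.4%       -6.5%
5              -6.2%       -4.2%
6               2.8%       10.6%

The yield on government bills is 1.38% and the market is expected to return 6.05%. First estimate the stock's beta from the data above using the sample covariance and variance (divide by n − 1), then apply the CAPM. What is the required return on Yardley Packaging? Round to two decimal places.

Mean R_i = (3.6 + 3.5 + 0.2 − 6.4 − 6.2 + 2.8) / 6 = -0.4167%
Mean R_m = (-2.9 + 0.6 − 3.6 − 6.5 − 4.2 + 10.6) / 6 = -1.0000%
Σ(R_i − R̄_i)(R_m − R̄_m) = 85.7600  ⇒  Cov = 85.7600 / 5 = 17.1520
Σ(R_m − R̄_m)² = 187.9800  ⇒  Var(R_m) = 187.9800 / 5 = 37.5960
β = Cov / Var(R_m) = 17.1520 / 37.5960 = 0.4562
MRP = 6.05% − 1.38% = 4.67%
E(R) = R_f + β × MRP = 1.38% + 0.4562 × 4.67% = 3.51%

3.51%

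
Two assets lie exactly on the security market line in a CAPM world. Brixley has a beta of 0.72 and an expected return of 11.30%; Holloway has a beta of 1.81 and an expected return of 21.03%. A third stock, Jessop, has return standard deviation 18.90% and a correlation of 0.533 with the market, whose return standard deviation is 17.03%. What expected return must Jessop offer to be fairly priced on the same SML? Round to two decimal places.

MRP = (21.03% − 11.30%) / (1.81 − 0.72) = 8.9266%
R_f = 11.30% − 0.72 × 8.9266% = 4.8728%
β_Jessop = ρ·σ_i/σ_m = 0.533 × 18.90 / 17.03 = 0.5915
E(R_Jessop) = R_f + β × MRP = 4.8728% + 0.5915 × 8.9266% = 10.15%

10.15%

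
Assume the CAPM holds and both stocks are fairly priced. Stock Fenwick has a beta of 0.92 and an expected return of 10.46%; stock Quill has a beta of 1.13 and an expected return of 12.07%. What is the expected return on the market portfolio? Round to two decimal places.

11.07%

Both satisfy E(R) = R_f + β·MRP, so the slope of the SML is
MRP = (12.07% − 10.46%) / (1.13 − 0.92) = 1.61% / 0.21 = 7.6667%
R_f = E(R_Fenwick) − β_Fenwick·MRP = 10.46% − 0.92 × 7.6667% = 3.4066%
E(R_m) = R_f + MRP = 3.4066% + 7.6667% = 11.07%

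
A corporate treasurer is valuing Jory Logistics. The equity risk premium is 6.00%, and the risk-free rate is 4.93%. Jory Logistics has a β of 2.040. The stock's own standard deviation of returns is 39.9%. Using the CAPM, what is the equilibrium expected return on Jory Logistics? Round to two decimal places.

17.17%

E(R) = R_f + β × MRP = 4.93% + 2.040 × 6.00% = 17.17%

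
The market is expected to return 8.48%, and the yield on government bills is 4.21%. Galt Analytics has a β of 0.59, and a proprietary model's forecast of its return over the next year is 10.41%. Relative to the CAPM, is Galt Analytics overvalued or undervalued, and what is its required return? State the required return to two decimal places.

MRP = 8.48% − 4.21% = 4.27%
Required return = R_f + β·MRP = 4.21% + 0.59 × 4.27% = 6.73%
Forecast 10.41% > required 6.73% → the stock plots above the SML → undervalued.

Undervalued; required return 6.73%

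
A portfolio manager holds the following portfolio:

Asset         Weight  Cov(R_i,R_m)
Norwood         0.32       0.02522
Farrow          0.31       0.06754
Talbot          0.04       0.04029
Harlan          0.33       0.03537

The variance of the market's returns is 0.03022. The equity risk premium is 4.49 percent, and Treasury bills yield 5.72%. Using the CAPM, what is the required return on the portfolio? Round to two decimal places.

β_Norwood = 0.02522 / 0.03022 = 0.8345
β_Farrow = 0.06754 / 0.03022 = 2.2349
β_Talbot = 0.04029 / 0.03022 = 1.3332
β_Harlan = 0.03537 / 0.03022 = 1.1704
β_P = Σ w_i β_i = 0.32×0.8345 + 0.31×2.2349 + 0.04×1.3332 + 0.33×1.1704 = 1.3994
E(R_P) = R_f + β_P × MRP = 5.72% + 1.3994 × 4.49% = 12.00%

12.00%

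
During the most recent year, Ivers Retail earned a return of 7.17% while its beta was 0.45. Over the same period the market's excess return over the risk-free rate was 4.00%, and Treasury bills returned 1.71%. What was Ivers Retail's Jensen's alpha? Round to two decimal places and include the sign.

CAPM benchmark = R_f + β(R_m − R_f) = 1.71% + 0.45 × 4.00% = 3.5100%
α = actual − benchmark = 7.17% − 3.5100% = +3.66%

+3.66%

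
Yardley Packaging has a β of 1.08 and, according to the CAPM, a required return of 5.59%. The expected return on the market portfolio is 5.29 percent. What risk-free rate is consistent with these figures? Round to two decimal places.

1.54%

E(R) = R_f + β(E(R_m) − R_f) = R_f(1 − β) + β·E(R_m)
5.59% = R_f × (1 − 1.08) + 1.08 × 5.29%
5.59% = R_f × -0.08 + 5.7132%
R_f = (5.59% − 5.7132%) / -0.08 = 1.54%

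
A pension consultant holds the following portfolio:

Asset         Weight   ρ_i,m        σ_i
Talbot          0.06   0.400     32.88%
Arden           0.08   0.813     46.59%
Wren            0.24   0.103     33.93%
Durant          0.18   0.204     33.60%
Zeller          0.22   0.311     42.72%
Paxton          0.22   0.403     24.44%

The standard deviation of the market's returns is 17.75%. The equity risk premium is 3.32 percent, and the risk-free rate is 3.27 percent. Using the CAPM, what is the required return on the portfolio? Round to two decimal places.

β_Talbot = 0.400 × 32.88% / 17.75% = 0.7410
β_Arden = 0.813 × 46.59% / 17.75% = 2.1340
β_Wren = 0.103 × 33.93% / 17.75% = 0.1969
β_Durant = 0.204 × 33.60% / 17.75% = 0.3862
β_Zeller = 0.311 × 42.72% / 17.75% = 0.7485
β_Paxton = 0.403 × 24.44% / 17.75% = 0.5549
β_P = Σ w_i β_i = 0.06×0.7410 + 0.08×2.1340 + 0.24×0.1969 + 0.18×0.3862 + 0.22×0.7485 + 0.22×0.5549 = 0.6187
E(R_P) = R_f + β_P × MRP = 3.27% + 0.6187 × 3.32% = 5.32%

5.32%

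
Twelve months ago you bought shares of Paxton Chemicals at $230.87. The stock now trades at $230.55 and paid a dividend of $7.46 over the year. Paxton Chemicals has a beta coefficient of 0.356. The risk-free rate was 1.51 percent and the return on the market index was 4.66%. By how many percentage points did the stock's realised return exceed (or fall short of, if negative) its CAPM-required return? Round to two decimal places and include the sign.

Realised HPR = (P1 + D1 − P0) / P0 = (230.55 + 7.46 − 230.87) / 230.87 = 7.14 / 230.87 = 3.0926%
MRP = 4.66% − 1.51% = 3.15%
CAPM required = R_f + β·MRP = 1.51% + 0.356 × 3.15% = 2.63140%
α = realised − required = 3.0926% − 2.63140% = +0.46%

+0.46%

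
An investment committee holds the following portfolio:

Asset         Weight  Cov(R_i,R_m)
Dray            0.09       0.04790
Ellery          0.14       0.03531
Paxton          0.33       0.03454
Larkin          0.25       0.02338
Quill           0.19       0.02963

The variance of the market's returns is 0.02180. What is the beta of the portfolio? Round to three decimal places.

β_Dray = 0.04790 / 0.02180 = 2.1972
β_Ellery = 0.03531 / 0.02180 = 1.6197
β_Paxton = 0.03454 / 0.02180 = 1.5844
β_Larkin = 0.02338 / 0.02180 = 1.0725
β_Quill = 0.02963 / 0.02180 = 1.3592
β_P = Σ w_i β_i = 0.09×2.1972 + 0.14×1.6197 + 0.33×1.5844 + 0.25×1.0725 + 0.19×1.3592 = 1.4737

1.474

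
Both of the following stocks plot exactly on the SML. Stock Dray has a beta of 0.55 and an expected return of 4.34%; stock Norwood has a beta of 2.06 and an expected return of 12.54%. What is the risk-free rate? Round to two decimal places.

1.35%

Both satisfy E(R) = R_f + β·MRP, so the slope of the SML is
MRP = (12.54% − 4.34%) / (2.06 − 0.55) = 8.20% / 1.51 = 5.4305%
R_f = E(R_Dray) − β_Dray·MRP = 4.34% − 0.55 × 5.4305% = 1.3532%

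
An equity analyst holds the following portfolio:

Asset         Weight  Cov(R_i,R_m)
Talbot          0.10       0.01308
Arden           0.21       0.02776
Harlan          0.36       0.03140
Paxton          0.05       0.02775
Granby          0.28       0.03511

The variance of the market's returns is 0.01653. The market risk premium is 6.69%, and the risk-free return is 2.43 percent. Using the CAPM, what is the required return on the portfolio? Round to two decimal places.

β_Talbot = 0.01308 / 0.01653 = 0.7913
β_Arden = 0.02776 / 0.01653 = 1.6794
β_Harlan = 0.03140 / 0.01653 = 1.8996
β_Paxton = 0.02775 / 0.01653 = 1.6788
β_Granby = 0.03511 / 0.01653 = 2.1240
β_P = Σ w_i β_i = 0.10×0.7913 + 0.21×1.6794 + 0.36×1.8996 + 0.05×1.6788 + 0.28×2.1240 = 1.7943
E(R_P) = R_f + β_P × MRP = 2.43% + 1.7943 × 6.69% = 14.43%

14.43%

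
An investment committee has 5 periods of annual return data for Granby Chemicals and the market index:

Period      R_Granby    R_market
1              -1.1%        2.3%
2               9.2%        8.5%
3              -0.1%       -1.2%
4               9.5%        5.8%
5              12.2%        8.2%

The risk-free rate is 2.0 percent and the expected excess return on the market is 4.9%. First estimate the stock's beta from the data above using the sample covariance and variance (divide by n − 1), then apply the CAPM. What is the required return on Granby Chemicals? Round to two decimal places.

Mean R_i = (-1.1 + 9.2 − 0.1 + 9.5 + 12.2) / 5 = 5.9400%
Mean R_m = (2.3 + 8.5 − 1.2 + 5.8 + 8.2) / 5 = 4.7200%
Σ(R_i − R̄_i)(R_m − R̄_m) = 90.7460  ⇒  Cov = 90.7460 / 4 = 22.6865
Σ(R_m − R̄_m)² = 68.4680  ⇒  Var(R_m) = 68.4680 / 4 = 17.1170
β = Cov / Var(R_m) = 22.6865 / 17.1170 = 1.3254
E(R) = R_f + β × MRP = 2.0% + 1.3254 × 4.9% = 8.49%

8.49%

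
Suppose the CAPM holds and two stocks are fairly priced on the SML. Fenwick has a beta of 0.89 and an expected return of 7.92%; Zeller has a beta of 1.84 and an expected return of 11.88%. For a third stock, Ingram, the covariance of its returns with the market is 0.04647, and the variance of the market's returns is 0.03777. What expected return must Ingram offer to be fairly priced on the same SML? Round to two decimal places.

MRP = (11.88% − 7.92%) / (1.84 − 0.89) = 4.1684%
R_f = 7.92% − 0.89 × 4.1684% = 4.2101%
β_Ingram = Cov / Var(R_m) = 0.04647 / 0.03777 = 1.2303
E(R_Ingram) = R_f + β × MRP = 4.2101% + 1.2303 × 4.1684% = 9.34%

9.34%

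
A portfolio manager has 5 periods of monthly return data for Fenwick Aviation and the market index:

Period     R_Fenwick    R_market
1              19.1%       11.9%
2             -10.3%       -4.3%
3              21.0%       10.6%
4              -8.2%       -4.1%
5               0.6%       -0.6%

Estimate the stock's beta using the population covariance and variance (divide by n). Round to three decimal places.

Mean R_i = (19.1 − 10.3 + 21.0 − 8.2 + 0.6) / 5 = 4.4400%
Mean R_m = (11.9 − 4.3 + 10.6 − 4.1 − 0.6) / 5 = 2.7000%
Σ(R_i − R̄_i)(R_m − R̄_m) = 467.5000  ⇒  Cov = 467.5000 / 5 = 93.5000
Σ(R_m − R̄_m)² = 253.1800  ⇒  Var(R_m) = 253.1800 / 5 = 50.6360
β = Cov / Var(R_m) = 93.5000 / 50.6360 = 1.8465

1.847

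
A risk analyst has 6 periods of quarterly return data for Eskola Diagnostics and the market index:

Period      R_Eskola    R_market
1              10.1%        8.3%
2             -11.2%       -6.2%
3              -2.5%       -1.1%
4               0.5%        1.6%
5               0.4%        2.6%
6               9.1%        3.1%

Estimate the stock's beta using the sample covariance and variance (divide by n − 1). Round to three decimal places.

Mean R_i = (10.1 − 11.2 − 2.5 + 0.5 + 0.4 + 9.1) / 6 = 1.0667%
Mean R_m = (8.3 − 6.2 − 1.1 + 1.6 + 2.6 + 3.1) / 6 = 1.3833%
Σ(R_i − R̄_i)(R_m − R̄_m) = 177.2167  ⇒  Cov = 177.2167 / 5 = 35.4433
Σ(R_m − R̄_m)² = 115.9883  ⇒  Var(R_m) = 115.9883 / 5 = 23.1977
β = Cov / Var(R_m) = 35.4433 / 23.1977 = 1.5279

1.528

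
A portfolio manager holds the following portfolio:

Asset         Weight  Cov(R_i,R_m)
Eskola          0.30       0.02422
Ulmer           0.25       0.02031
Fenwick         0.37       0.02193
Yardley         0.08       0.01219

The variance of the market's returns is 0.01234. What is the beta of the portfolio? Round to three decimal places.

1.737

β_Eskola = 0.02422 / 0.01234 = 1.9627
β_Ulmer = 0.02031 / 0.01234 = 1.6459
β_Fenwick = 0.02193 / 0.01234 = 1.7771
β_Yardley = 0.01219 / 0.01234 = 0.9878
β_P = Σ w_i β_i = 0.30×1.9627 + 0.25×1.6459 + 0.37×1.7771 + 0.08×0.9878 = 1.7368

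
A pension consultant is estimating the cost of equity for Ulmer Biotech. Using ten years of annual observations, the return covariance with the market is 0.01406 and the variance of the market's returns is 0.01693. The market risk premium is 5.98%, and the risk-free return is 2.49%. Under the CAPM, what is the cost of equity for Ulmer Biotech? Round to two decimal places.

β = Cov(R_i, R_m) / Var(R_m) = 0.01406 / 0.01693 = 0.8305
E(R) = R_f + β × MRP = 2.49% + 0.8305 × 5.98% = 7.46%

7.46%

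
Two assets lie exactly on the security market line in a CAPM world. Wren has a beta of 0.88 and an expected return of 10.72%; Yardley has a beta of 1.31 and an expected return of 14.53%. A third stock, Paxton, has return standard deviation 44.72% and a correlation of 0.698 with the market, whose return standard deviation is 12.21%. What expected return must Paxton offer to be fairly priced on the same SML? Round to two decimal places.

MRP = (14.53% − 10.72%) / (1.31 − 0.88) = 8.8605%
R_f = 10.72% − 0.88 × 8.8605% = 2.9228%
β_Paxton = ρ·σ_i/σ_m = 0.698 × 44.72 / 12.21 = 2.5565
E(R_Paxton) = R_f + β × MRP = 2.9228% + 2.5565 × 8.8605% = 25.57%

25.57%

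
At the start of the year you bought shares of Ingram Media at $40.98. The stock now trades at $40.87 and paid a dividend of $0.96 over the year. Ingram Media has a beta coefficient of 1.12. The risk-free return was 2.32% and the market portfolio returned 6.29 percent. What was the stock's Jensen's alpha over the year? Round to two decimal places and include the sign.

-4.69%

Realised HPR = (P1 + D1 − P0) / P0 = (40.87 + 0.96 − 40.98) / 40.98 = 0.85 / 40.98 = 2.0742%
MRP = 6.29% − 2.32% = 3.97%
CAPM required = R_f + β·MRP = 2.32% + 1.12 × 3.97% = 6.7664%
α = realised − required = 2.0742% − 6.7664% = -4.69%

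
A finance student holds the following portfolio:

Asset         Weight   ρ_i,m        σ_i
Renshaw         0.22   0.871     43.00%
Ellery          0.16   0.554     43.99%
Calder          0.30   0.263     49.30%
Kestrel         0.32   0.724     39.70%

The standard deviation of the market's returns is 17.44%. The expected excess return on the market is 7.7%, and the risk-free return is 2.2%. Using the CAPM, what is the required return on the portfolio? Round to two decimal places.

β_Renshaw = 0.871 × 43.00% / 17.44% = 2.1475
β_Ellery = 0.554 × 43.99% / 17.44% = 1.3974
β_Calder = 0.263 × 49.30% / 17.44% = 0.7435
β_Kestrel = 0.724 × 39.70% / 17.44% = 1.6481
β_P = Σ w_i β_i = 0.22×2.1475 + 0.16×1.3974 + 0.30×0.7435 + 0.32×1.6481 = 1.4465
E(R_P) = R_f + β_P × MRP = 2.2% + 1.4465 × 7.7% = 13.34%

13.34%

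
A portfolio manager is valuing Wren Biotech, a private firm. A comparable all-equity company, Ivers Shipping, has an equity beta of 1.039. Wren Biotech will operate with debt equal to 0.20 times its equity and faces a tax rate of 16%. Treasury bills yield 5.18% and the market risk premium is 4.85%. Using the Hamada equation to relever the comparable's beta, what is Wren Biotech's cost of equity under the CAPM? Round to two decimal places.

11.07%

β_L = β_U × [1 + (1 − t)(D/E)] = 1.039 × [1 + (1 − 0.16) × 0.20]
    = 1.039 × [1 + 0.84 × 0.20] = 1.039 × 1.1680 = 1.2136
E(R) = R_f + β_L × MRP = 5.18% + 1.2136 × 4.85% = 11.07%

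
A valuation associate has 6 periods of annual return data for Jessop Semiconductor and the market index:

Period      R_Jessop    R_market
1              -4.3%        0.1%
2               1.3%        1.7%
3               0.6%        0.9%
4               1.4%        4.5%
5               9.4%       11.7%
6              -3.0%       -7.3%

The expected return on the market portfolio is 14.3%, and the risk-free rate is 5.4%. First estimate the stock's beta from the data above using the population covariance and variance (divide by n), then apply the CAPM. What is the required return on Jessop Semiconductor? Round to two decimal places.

Mean R_i = (-4.3 + 1.3 + 0.6 + 1.4 + 9.4 − 3.0) / 6 = 0.9000%
Mean R_m = (0.1 + 1.7 + 0.9 + 4.5 + 11.7 − 7.3) / 6 = 1.9333%
Σ(R_i − R̄_i)(R_m − R̄_m) = 130.0600  ⇒  Cov = 130.0600 / 6 = 21.6767
Σ(R_m − R̄_m)² = 191.7133  ⇒  Var(R_m) = 191.7133 / 6 = 31.9522
β = Cov / Var(R_m) = 21.6767 / 31.9522 = 0.6784
MRP = 14.3% − 5.4% = 8.90%
E(R) = R_f + β × MRP = 5.4% + 0.6784 × 8.9% = 11.44%

11.44%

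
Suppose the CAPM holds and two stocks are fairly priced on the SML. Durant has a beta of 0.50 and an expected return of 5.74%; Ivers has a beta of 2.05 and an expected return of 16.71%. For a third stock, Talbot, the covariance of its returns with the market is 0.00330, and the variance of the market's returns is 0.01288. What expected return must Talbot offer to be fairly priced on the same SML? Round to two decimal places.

MRP = (16.71% − 5.74%) / (2.05 − 0.50) = 7.0774%
R_f = 5.74% − 0.50 × 7.0774% = 2.2013%
β_Talbot = Cov / Var(R_m) = 0.00330 / 0.01288 = 0.2562
E(R_Talbot) = R_f + β × MRP = 2.2013% + 0.2562 × 7.0774% = 4.01%

4.01%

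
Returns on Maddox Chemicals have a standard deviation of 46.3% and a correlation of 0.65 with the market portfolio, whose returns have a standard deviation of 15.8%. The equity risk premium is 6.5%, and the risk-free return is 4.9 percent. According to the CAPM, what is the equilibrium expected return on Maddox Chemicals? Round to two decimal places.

17.28%

β = ρ × σ_i / σ_m = 0.65 × 46.3% / 15.8% = 1.9047
E(R) = 4.9% + 1.9047 × 6.5% = 17.28%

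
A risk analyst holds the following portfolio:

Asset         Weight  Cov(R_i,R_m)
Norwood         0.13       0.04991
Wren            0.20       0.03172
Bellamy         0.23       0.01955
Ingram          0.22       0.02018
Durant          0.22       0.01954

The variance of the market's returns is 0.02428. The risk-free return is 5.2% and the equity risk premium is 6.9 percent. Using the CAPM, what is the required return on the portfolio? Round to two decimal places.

12.61%

β_Norwood = 0.04991 / 0.02428 = 2.0556
β_Wren = 0.03172 / 0.02428 = 1.3064
β_Bellamy = 0.01955 / 0.02428 = 0.8052
β_Ingram = 0.02018 / 0.02428 = 0.8311
β_Durant = 0.01954 / 0.02428 = 0.8048
β_P = Σ w_i β_i = 0.13×2.0556 + 0.20×1.3064 + 0.23×0.8052 + 0.22×0.8311 + 0.22×0.8048 = 1.0736
E(R_P) = R_f + β_P × MRP = 5.2% + 1.0736 × 6.9% = 12.61%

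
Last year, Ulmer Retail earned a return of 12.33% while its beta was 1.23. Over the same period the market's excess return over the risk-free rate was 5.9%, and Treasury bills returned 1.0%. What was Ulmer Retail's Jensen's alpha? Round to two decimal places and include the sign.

+4.07%

CAPM benchmark = R_f + β(R_m − R_f) = 1.0% + 1.23 × 5.9% = 8.2570%
α = actual − benchmark = 12.33% − 8.2570% = +4.07%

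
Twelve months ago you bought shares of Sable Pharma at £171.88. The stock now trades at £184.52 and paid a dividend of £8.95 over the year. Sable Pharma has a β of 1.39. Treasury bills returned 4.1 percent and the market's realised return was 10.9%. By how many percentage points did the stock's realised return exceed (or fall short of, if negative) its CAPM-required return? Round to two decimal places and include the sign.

Realised HPR = (P1 + D1 − P0) / P0 = (184.52 + 8.95 − 171.88) / 171.88 = 21.59 / 171.88 = 12.5611%
MRP = 10.9% − 4.1% = 6.80%
CAPM required = R_f + β·MRP = 4.1% + 1.39 × 6.8% = 13.5520%
α = realised − required = 12.5611% − 13.5520% = -0.99%

-0.99%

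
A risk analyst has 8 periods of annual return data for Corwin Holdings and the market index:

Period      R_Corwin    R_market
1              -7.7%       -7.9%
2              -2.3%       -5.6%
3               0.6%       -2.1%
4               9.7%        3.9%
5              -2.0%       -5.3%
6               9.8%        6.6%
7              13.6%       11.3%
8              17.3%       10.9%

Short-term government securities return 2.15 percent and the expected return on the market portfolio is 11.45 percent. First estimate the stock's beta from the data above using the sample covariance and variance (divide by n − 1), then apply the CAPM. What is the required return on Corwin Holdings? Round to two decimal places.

Mean R_i = (-7.7 − 2.3 + 0.6 + 9.7 − 2.0 + 9.8 + 13.6 + 17.3) / 8 = 4.8750%
Mean R_m = (-7.9 − 5.6 − 2.1 + 3.9 − 5.3 + 6.6 + 11.3 + 10.9) / 8 = 1.4750%
Σ(R_i − R̄_i)(R_m − R̄_m) = 470.2850  ⇒  Cov = 470.2850 / 7 = 67.1836
Σ(R_m − R̄_m)² = 414.1350  ⇒  Var(R_m) = 414.1350 / 7 = 59.1621
β = Cov / Var(R_m) = 67.1836 / 59.1621 = 1.1356
MRP = 11.45% − 2.15% = 9.30%
E(R) = R_f + β × MRP = 2.15% + 1.1356 × 9.30% = 12.71%

12.71%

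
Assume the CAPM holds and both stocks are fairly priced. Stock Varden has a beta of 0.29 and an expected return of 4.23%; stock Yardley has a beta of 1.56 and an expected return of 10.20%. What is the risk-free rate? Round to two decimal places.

2.87%

Both satisfy E(R) = R_f + β·MRP, so the slope of the SML is
MRP = (10.20% − 4.23%) / (1.56 − 0.29) = 5.97% / 1.27 = 4.7008%
R_f = E(R_Varden) − β_Varden·MRP = 4.23% − 0.29 × 4.7008% = 2.8668%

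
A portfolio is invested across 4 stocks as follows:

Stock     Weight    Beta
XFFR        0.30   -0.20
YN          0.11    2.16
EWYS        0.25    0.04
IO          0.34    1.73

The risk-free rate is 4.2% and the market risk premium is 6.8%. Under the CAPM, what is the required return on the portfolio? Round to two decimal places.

9.48%

β_P = Σ w_i β_i = 0.30×-0.20 + 0.11×2.16 + 0.25×0.04 + 0.34×1.73 = 0.7758
E(R_P) = R_f + β_P × MRP = 4.2% + 0.7758 × 6.8% = 9.48%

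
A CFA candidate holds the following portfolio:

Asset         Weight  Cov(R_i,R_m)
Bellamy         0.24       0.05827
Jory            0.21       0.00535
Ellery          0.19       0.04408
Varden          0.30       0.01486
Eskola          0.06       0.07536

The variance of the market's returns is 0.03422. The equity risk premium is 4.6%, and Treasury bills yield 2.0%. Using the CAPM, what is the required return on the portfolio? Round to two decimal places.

6.36%

β_Bellamy = 0.05827 / 0.03422 = 1.7028
β_Jory = 0.00535 / 0.03422 = 0.1563
β_Ellery = 0.04408 / 0.03422 = 1.2881
β_Varden = 0.01486 / 0.03422 = 0.4342
β_Eskola = 0.07536 / 0.03422 = 2.2022
β_P = Σ w_i β_i = 0.24×1.7028 + 0.21×0.1563 + 0.19×1.2881 + 0.30×0.4342 + 0.06×2.2022 = 0.9486
E(R_P) = R_f + β_P × MRP = 2.0% + 0.9486 × 4.6% = 6.36%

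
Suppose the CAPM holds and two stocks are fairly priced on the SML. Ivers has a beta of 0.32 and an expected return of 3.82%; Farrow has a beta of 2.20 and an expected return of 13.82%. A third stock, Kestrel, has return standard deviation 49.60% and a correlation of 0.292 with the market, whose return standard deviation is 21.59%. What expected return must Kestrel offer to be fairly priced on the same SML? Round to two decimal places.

MRP = (13.82% − 3.82%) / (2.20 − 0.32) = 5.3191%
R_f = 3.82% − 0.32 × 5.3191% = 2.1179%
β_Kestrel = ρ·σ_i/σ_m = 0.292 × 49.60 / 21.59 = 0.6708
E(R_Kestrel) = R_f + β × MRP = 2.1179% + 0.6708 × 5.3191% = 5.69%

5.69%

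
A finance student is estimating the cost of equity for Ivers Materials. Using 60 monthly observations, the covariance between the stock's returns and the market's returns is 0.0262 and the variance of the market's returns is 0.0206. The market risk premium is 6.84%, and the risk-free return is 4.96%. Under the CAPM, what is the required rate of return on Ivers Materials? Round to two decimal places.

β = Cov(R_i, R_m) / Var(R_m) = 0.0262 / 0.0206 = 1.2718
E(R) = R_f + β × MRP = 4.96% + 1.2718 × 6.84% = 13.66%

13.66%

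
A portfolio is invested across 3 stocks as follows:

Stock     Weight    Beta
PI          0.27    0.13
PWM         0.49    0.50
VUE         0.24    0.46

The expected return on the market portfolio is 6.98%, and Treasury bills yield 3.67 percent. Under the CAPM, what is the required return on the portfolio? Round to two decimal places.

4.96%

β_P = Σ w_i β_i = 0.27×0.13 + 0.49×0.50 + 0.24×0.46 = 0.3905
MRP = 6.98% − 3.67% = 3.31%
E(R_P) = R_f + β_P × MRP = 3.67% + 0.3905 × 3.31% = 4.96%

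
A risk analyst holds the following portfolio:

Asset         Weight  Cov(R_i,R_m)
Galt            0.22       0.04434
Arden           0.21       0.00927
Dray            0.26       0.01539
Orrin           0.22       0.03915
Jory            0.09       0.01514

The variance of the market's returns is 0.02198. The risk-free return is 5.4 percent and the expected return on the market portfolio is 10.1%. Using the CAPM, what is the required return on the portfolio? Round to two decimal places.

β_Galt = 0.04434 / 0.02198 = 2.0173
β_Arden = 0.00927 / 0.02198 = 0.4217
β_Dray = 0.01539 / 0.02198 = 0.7002
β_Orrin = 0.03915 / 0.02198 = 1.7812
β_Jory = 0.01514 / 0.02198 = 0.6888
β_P = Σ w_i β_i = 0.22×2.0173 + 0.21×0.4217 + 0.26×0.7002 + 0.22×1.7812 + 0.09×0.6888 = 1.1683
MRP = 10.1% − 5.4% = 4.70%
E(R_P) = R_f + β_P × MRP = 5.4% + 1.1683 × 4.7% = 10.89%

10.89%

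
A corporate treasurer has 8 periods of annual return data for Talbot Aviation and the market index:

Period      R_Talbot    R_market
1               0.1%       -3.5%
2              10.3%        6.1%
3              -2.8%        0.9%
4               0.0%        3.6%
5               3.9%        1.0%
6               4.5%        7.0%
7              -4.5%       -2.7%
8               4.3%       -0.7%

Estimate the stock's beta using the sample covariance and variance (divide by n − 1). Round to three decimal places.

0.783

Mean R_i = (0.1 + 10.3 − 2.8 + 0.0 + 3.9 + 4.5 − 4.5 + 4.3) / 8 = 1.9750%
Mean R_m = (-3.5 + 6.1 + 0.9 + 3.6 + 1.0 + 7.0 − 2.7 − 0.7) / 8 = 1.4625%
Σ(R_i − R̄_i)(R_m − R̄_m) = 81.3925  ⇒  Cov = 81.3925 / 7 = 11.6275
Σ(R_m − R̄_m)² = 103.8988  ⇒  Var(R_m) = 103.8988 / 7 = 14.8427
β = Cov / Var(R_m) = 11.6275 / 14.8427 = 0.7834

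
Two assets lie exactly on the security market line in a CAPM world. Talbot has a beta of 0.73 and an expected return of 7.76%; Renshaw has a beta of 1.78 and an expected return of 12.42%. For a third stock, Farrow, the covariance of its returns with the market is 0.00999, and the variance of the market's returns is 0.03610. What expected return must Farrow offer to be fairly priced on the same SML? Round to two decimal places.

5.75%

MRP = (12.42% − 7.76%) / (1.78 − 0.73) = 4.4381%
R_f = 7.76% − 0.73 × 4.4381% = 4.5202%
β_Farrow = Cov / Var(R_m) = 0.00999 / 0.03610 = 0.2767
E(R_Farrow) = R_f + β × MRP = 4.5202% + 0.2767 × 4.4381% = 5.75%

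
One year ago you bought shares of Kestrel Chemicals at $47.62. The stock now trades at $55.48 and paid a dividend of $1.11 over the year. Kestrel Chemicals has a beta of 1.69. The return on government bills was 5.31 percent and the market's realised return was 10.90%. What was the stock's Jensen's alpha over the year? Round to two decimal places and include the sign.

Realised HPR = (P1 + D1 − P0) / P0 = (55.48 + 1.11 − 47.62) / 47.62 = 8.97 / 47.62 = 18.8366%
MRP = 10.90% − 5.31% = 5.59%
CAPM required = R_f + β·MRP = 5.31% + 1.69 × 5.59% = 14.7571%
α = realised − required = 18.8366% − 14.7571% = +4.08%

+4.08%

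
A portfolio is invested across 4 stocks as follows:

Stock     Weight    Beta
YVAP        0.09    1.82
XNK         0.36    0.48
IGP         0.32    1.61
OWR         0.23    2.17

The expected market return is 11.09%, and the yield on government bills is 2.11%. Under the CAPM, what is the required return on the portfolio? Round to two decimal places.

β_P = Σ w_i β_i = 0.09×1.82 + 0.36×0.48 + 0.32×1.61 + 0.23×2.17 = 1.3509
MRP = 11.09% − 2.11% = 8.98%
E(R_P) = R_f + β_P × MRP = 2.11% + 1.3509 × 8.98% = 14.24%

14.24%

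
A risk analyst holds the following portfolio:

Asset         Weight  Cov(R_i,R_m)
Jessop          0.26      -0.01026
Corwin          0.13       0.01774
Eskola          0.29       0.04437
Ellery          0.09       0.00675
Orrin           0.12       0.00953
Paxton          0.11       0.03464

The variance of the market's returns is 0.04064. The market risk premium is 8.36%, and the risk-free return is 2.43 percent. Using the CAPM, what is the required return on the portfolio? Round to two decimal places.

β_Jessop = -0.01026 / 0.04064 = -0.2525
β_Corwin = 0.01774 / 0.04064 = 0.4365
β_Eskola = 0.04437 / 0.04064 = 1.0918
β_Ellery = 0.00675 / 0.04064 = 0.1661
β_Orrin = 0.00953 / 0.04064 = 0.2345
β_Paxton = 0.03464 / 0.04064 = 0.8524
β_P = Σ w_i β_i = 0.26×-0.2525 + 0.13×0.4365 + 0.29×1.0918 + 0.09×0.1661 + 0.12×0.2345 + 0.11×0.8524 = 0.4446
E(R_P) = R_f + β_P × MRP = 2.43% + 0.4446 × 8.36% = 6.15%

6.15%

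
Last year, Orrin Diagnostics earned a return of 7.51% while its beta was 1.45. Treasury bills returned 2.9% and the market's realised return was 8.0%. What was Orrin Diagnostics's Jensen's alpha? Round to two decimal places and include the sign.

-2.79%

Market excess return = 8.0% − 2.9% = 5.10%
CAPM benchmark = R_f + β(R_m − R_f) = 2.9% + 1.45 × 5.1% = 10.2950%
α = actual − benchmark = 7.51% − 10.2950% = -2.79%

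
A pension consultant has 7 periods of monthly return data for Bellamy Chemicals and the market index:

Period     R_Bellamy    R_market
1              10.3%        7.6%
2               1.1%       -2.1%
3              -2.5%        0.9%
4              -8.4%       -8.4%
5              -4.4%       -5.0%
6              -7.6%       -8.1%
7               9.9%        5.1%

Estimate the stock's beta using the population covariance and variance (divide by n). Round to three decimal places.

Mean R_i = (10.3 + 1.1 − 2.5 − 8.4 − 4.4 − 7.6 + 9.9) / 7 = -0.2286%
Mean R_m = (7.6 − 2.1 + 0.9 − 8.4 − 5.0 − 8.1 + 5.1) / 7 = -1.4286%
Σ(R_i − R̄_i)(R_m − R̄_m) = 276.0443  ⇒  Cov = 276.0443 / 7 = 39.4349
Σ(R_m − R̄_m)² = 235.8743  ⇒  Var(R_m) = 235.8743 / 7 = 33.6963
β = Cov / Var(R_m) = 39.4349 / 33.6963 = 1.1703

1.170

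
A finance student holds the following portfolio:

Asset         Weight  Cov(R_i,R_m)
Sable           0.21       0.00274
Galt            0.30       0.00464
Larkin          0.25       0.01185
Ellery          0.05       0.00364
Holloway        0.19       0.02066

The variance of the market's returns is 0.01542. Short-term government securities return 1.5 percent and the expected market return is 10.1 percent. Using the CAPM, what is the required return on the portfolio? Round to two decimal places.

β_Sable = 0.00274 / 0.01542 = 0.1777
β_Galt = 0.00464 / 0.01542 = 0.3009
β_Larkin = 0.01185 / 0.01542 = 0.7685
β_Ellery = 0.00364 / 0.01542 = 0.2361
β_Holloway = 0.02066 / 0.01542 = 1.3398
β_P = Σ w_i β_i = 0.21×0.1777 + 0.30×0.3009 + 0.25×0.7685 + 0.05×0.2361 + 0.19×1.3398 = 0.5861
MRP = 10.1% − 1.5% = 8.60%
E(R_P) = R_f + β_P × MRP = 1.5% + 0.5861 × 8.6% = 6.54%

6.54%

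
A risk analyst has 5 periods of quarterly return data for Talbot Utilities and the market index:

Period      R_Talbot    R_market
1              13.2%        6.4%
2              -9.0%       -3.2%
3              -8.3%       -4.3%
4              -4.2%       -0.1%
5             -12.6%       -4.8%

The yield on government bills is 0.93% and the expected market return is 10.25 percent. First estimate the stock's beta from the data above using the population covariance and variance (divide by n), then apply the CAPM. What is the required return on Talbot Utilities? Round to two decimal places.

21.06%

Mean R_i = (13.2 − 9.0 − 8.3 − 4.2 − 12.6) / 5 = -4.1800%
Mean R_m = (6.4 − 3.2 − 4.3 − 0.1 − 4.8) / 5 = -1.2000%
Σ(R_i − R̄_i)(R_m − R̄_m) = 184.7900  ⇒  Cov = 184.7900 / 5 = 36.9580
Σ(R_m − R̄_m)² = 85.5400  ⇒  Var(R_m) = 85.5400 / 5 = 17.1080
β = Cov / Var(R_m) = 36.9580 / 17.1080 = 2.1603
MRP = 10.25% − 0.93% = 9.32%
E(R) = R_f + β × MRP = 0.93% + 2.1603 × 9.32% = 21.06%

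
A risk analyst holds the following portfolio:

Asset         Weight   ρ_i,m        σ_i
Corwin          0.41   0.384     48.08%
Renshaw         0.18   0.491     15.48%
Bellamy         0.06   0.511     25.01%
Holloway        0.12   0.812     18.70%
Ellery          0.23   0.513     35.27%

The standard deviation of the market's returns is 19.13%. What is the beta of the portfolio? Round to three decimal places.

β_Corwin = 0.384 × 48.08% / 19.13% = 0.9651
β_Renshaw = 0.491 × 15.48% / 19.13% = 0.3973
β_Bellamy = 0.511 × 25.01% / 19.13% = 0.6681
β_Holloway = 0.812 × 18.70% / 19.13% = 0.7937
β_Ellery = 0.513 × 35.27% / 19.13% = 0.9458
β_P = Σ w_i β_i = 0.41×0.9651 + 0.18×0.3973 + 0.06×0.6681 + 0.12×0.7937 + 0.23×0.9458 = 0.8201

0.820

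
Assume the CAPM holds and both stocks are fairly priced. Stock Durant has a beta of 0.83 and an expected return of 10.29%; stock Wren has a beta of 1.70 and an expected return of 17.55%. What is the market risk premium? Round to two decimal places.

8.34%

Both satisfy E(R) = R_f + β·MRP, so the slope of the SML is
MRP = (17.55% − 10.29%) / (1.70 − 0.83) = 7.26% / 0.87 = 8.3448%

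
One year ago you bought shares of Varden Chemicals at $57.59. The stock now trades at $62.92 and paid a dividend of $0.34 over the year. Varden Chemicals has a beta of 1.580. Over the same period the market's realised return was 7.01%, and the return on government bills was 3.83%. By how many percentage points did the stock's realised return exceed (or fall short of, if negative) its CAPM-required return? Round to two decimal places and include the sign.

Realised HPR = (P1 + D1 − P0) / P0 = (62.92 + 0.34 − 57.59) / 57.59 = 5.67 / 57.59 = 9.8455%
MRP = 7.01% − 3.83% = 3.18%
CAPM required = R_f + β·MRP = 3.83% + 1.580 × 3.18% = 8.85440%
α = realised − required = 9.8455% − 8.85440% = +0.99%

+0.99%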